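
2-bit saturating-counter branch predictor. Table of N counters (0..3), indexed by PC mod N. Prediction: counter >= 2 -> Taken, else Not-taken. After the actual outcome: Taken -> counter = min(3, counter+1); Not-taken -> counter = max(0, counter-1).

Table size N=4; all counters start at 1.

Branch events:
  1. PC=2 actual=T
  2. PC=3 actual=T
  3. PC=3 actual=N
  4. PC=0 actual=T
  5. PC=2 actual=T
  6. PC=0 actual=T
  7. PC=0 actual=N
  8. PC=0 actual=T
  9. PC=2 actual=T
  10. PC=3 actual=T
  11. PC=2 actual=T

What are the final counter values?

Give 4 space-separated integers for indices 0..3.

Ev 1: PC=2 idx=2 pred=N actual=T -> ctr[2]=2
Ev 2: PC=3 idx=3 pred=N actual=T -> ctr[3]=2
Ev 3: PC=3 idx=3 pred=T actual=N -> ctr[3]=1
Ev 4: PC=0 idx=0 pred=N actual=T -> ctr[0]=2
Ev 5: PC=2 idx=2 pred=T actual=T -> ctr[2]=3
Ev 6: PC=0 idx=0 pred=T actual=T -> ctr[0]=3
Ev 7: PC=0 idx=0 pred=T actual=N -> ctr[0]=2
Ev 8: PC=0 idx=0 pred=T actual=T -> ctr[0]=3
Ev 9: PC=2 idx=2 pred=T actual=T -> ctr[2]=3
Ev 10: PC=3 idx=3 pred=N actual=T -> ctr[3]=2
Ev 11: PC=2 idx=2 pred=T actual=T -> ctr[2]=3

Answer: 3 1 3 2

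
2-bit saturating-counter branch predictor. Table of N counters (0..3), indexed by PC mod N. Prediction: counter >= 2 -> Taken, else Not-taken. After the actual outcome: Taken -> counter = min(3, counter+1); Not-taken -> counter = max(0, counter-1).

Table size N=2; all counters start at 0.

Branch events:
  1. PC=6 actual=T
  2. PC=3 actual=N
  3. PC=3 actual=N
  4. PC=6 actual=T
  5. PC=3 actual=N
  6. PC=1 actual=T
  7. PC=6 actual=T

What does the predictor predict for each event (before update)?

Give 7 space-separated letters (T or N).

Answer: N N N N N N T

Derivation:
Ev 1: PC=6 idx=0 pred=N actual=T -> ctr[0]=1
Ev 2: PC=3 idx=1 pred=N actual=N -> ctr[1]=0
Ev 3: PC=3 idx=1 pred=N actual=N -> ctr[1]=0
Ev 4: PC=6 idx=0 pred=N actual=T -> ctr[0]=2
Ev 5: PC=3 idx=1 pred=N actual=N -> ctr[1]=0
Ev 6: PC=1 idx=1 pred=N actual=T -> ctr[1]=1
Ev 7: PC=6 idx=0 pred=T actual=T -> ctr[0]=3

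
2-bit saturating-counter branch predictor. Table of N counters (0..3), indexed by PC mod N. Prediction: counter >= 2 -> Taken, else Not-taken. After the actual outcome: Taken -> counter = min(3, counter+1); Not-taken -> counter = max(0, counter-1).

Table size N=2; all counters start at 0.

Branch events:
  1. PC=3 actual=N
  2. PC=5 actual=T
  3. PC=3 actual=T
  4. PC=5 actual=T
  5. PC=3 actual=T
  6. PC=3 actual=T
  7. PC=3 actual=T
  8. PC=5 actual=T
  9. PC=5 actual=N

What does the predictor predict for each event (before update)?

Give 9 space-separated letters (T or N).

Answer: N N N T T T T T T

Derivation:
Ev 1: PC=3 idx=1 pred=N actual=N -> ctr[1]=0
Ev 2: PC=5 idx=1 pred=N actual=T -> ctr[1]=1
Ev 3: PC=3 idx=1 pred=N actual=T -> ctr[1]=2
Ev 4: PC=5 idx=1 pred=T actual=T -> ctr[1]=3
Ev 5: PC=3 idx=1 pred=T actual=T -> ctr[1]=3
Ev 6: PC=3 idx=1 pred=T actual=T -> ctr[1]=3
Ev 7: PC=3 idx=1 pred=T actual=T -> ctr[1]=3
Ev 8: PC=5 idx=1 pred=T actual=T -> ctr[1]=3
Ev 9: PC=5 idx=1 pred=T actual=N -> ctr[1]=2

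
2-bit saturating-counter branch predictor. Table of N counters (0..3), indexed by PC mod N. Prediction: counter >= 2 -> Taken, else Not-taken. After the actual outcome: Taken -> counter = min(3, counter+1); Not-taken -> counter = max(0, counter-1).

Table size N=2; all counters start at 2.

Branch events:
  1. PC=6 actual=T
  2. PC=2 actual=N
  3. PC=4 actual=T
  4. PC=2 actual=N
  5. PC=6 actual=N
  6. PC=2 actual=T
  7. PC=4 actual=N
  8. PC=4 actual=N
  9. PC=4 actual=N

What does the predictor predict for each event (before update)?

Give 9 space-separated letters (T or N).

Answer: T T T T T N T N N

Derivation:
Ev 1: PC=6 idx=0 pred=T actual=T -> ctr[0]=3
Ev 2: PC=2 idx=0 pred=T actual=N -> ctr[0]=2
Ev 3: PC=4 idx=0 pred=T actual=T -> ctr[0]=3
Ev 4: PC=2 idx=0 pred=T actual=N -> ctr[0]=2
Ev 5: PC=6 idx=0 pred=T actual=N -> ctr[0]=1
Ev 6: PC=2 idx=0 pred=N actual=T -> ctr[0]=2
Ev 7: PC=4 idx=0 pred=T actual=N -> ctr[0]=1
Ev 8: PC=4 idx=0 pred=N actual=N -> ctr[0]=0
Ev 9: PC=4 idx=0 pred=N actual=N -> ctr[0]=0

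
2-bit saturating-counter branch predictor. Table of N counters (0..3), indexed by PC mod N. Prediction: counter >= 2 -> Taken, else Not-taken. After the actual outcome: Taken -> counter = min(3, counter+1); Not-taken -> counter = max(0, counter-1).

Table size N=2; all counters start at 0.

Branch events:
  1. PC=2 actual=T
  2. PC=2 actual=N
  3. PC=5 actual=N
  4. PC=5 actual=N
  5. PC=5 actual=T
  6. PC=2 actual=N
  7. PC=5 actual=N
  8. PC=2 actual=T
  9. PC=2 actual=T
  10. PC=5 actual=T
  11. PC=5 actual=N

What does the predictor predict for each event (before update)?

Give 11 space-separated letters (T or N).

Answer: N N N N N N N N N N N

Derivation:
Ev 1: PC=2 idx=0 pred=N actual=T -> ctr[0]=1
Ev 2: PC=2 idx=0 pred=N actual=N -> ctr[0]=0
Ev 3: PC=5 idx=1 pred=N actual=N -> ctr[1]=0
Ev 4: PC=5 idx=1 pred=N actual=N -> ctr[1]=0
Ev 5: PC=5 idx=1 pred=N actual=T -> ctr[1]=1
Ev 6: PC=2 idx=0 pred=N actual=N -> ctr[0]=0
Ev 7: PC=5 idx=1 pred=N actual=N -> ctr[1]=0
Ev 8: PC=2 idx=0 pred=N actual=T -> ctr[0]=1
Ev 9: PC=2 idx=0 pred=N actual=T -> ctr[0]=2
Ev 10: PC=5 idx=1 pred=N actual=T -> ctr[1]=1
Ev 11: PC=5 idx=1 pred=N actual=N -> ctr[1]=0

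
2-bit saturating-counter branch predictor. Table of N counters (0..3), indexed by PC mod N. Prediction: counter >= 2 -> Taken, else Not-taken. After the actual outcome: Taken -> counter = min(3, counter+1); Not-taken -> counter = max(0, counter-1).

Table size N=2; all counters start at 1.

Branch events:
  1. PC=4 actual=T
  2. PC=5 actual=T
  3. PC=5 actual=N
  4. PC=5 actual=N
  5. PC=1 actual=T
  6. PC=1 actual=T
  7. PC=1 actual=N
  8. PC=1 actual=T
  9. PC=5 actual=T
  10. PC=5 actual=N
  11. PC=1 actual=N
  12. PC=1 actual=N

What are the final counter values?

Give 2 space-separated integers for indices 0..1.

Answer: 2 0

Derivation:
Ev 1: PC=4 idx=0 pred=N actual=T -> ctr[0]=2
Ev 2: PC=5 idx=1 pred=N actual=T -> ctr[1]=2
Ev 3: PC=5 idx=1 pred=T actual=N -> ctr[1]=1
Ev 4: PC=5 idx=1 pred=N actual=N -> ctr[1]=0
Ev 5: PC=1 idx=1 pred=N actual=T -> ctr[1]=1
Ev 6: PC=1 idx=1 pred=N actual=T -> ctr[1]=2
Ev 7: PC=1 idx=1 pred=T actual=N -> ctr[1]=1
Ev 8: PC=1 idx=1 pred=N actual=T -> ctr[1]=2
Ev 9: PC=5 idx=1 pred=T actual=T -> ctr[1]=3
Ev 10: PC=5 idx=1 pred=T actual=N -> ctr[1]=2
Ev 11: PC=1 idx=1 pred=T actual=N -> ctr[1]=1
Ev 12: PC=1 idx=1 pred=N actual=N -> ctr[1]=0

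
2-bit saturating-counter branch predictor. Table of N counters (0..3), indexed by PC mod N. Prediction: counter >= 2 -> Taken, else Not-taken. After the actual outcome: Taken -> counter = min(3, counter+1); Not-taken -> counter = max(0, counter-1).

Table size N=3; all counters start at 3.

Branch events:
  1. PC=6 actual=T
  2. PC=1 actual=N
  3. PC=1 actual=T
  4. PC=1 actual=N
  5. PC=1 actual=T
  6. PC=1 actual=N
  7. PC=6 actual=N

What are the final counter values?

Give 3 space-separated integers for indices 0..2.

Ev 1: PC=6 idx=0 pred=T actual=T -> ctr[0]=3
Ev 2: PC=1 idx=1 pred=T actual=N -> ctr[1]=2
Ev 3: PC=1 idx=1 pred=T actual=T -> ctr[1]=3
Ev 4: PC=1 idx=1 pred=T actual=N -> ctr[1]=2
Ev 5: PC=1 idx=1 pred=T actual=T -> ctr[1]=3
Ev 6: PC=1 idx=1 pred=T actual=N -> ctr[1]=2
Ev 7: PC=6 idx=0 pred=T actual=N -> ctr[0]=2

Answer: 2 2 3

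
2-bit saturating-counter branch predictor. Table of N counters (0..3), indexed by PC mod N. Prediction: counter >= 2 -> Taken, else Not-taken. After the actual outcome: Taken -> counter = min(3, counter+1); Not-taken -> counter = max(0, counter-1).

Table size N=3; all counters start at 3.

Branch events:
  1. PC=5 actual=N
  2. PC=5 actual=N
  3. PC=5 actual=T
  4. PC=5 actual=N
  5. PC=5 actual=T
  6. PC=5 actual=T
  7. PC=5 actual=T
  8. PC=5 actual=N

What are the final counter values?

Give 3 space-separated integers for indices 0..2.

Ev 1: PC=5 idx=2 pred=T actual=N -> ctr[2]=2
Ev 2: PC=5 idx=2 pred=T actual=N -> ctr[2]=1
Ev 3: PC=5 idx=2 pred=N actual=T -> ctr[2]=2
Ev 4: PC=5 idx=2 pred=T actual=N -> ctr[2]=1
Ev 5: PC=5 idx=2 pred=N actual=T -> ctr[2]=2
Ev 6: PC=5 idx=2 pred=T actual=T -> ctr[2]=3
Ev 7: PC=5 idx=2 pred=T actual=T -> ctr[2]=3
Ev 8: PC=5 idx=2 pred=T actual=N -> ctr[2]=2

Answer: 3 3 2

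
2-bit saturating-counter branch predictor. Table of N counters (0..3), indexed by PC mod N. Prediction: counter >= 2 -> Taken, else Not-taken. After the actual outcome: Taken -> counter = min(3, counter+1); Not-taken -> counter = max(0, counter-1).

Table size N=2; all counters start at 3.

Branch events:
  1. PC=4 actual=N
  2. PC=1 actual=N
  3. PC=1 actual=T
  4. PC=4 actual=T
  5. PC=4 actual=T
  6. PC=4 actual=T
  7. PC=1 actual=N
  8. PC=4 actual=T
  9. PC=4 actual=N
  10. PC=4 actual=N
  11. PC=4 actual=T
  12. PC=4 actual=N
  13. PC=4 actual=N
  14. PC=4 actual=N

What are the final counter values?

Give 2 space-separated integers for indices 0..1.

Ev 1: PC=4 idx=0 pred=T actual=N -> ctr[0]=2
Ev 2: PC=1 idx=1 pred=T actual=N -> ctr[1]=2
Ev 3: PC=1 idx=1 pred=T actual=T -> ctr[1]=3
Ev 4: PC=4 idx=0 pred=T actual=T -> ctr[0]=3
Ev 5: PC=4 idx=0 pred=T actual=T -> ctr[0]=3
Ev 6: PC=4 idx=0 pred=T actual=T -> ctr[0]=3
Ev 7: PC=1 idx=1 pred=T actual=N -> ctr[1]=2
Ev 8: PC=4 idx=0 pred=T actual=T -> ctr[0]=3
Ev 9: PC=4 idx=0 pred=T actual=N -> ctr[0]=2
Ev 10: PC=4 idx=0 pred=T actual=N -> ctr[0]=1
Ev 11: PC=4 idx=0 pred=N actual=T -> ctr[0]=2
Ev 12: PC=4 idx=0 pred=T actual=N -> ctr[0]=1
Ev 13: PC=4 idx=0 pred=N actual=N -> ctr[0]=0
Ev 14: PC=4 idx=0 pred=N actual=N -> ctr[0]=0

Answer: 0 2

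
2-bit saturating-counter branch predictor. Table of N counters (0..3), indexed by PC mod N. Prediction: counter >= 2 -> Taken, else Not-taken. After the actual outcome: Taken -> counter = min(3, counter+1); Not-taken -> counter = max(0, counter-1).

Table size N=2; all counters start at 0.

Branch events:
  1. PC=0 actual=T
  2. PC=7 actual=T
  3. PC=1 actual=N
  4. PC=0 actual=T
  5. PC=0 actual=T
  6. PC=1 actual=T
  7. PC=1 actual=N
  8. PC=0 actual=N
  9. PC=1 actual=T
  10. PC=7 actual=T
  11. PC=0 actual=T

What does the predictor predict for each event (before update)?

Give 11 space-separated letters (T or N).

Answer: N N N N T N N T N N T

Derivation:
Ev 1: PC=0 idx=0 pred=N actual=T -> ctr[0]=1
Ev 2: PC=7 idx=1 pred=N actual=T -> ctr[1]=1
Ev 3: PC=1 idx=1 pred=N actual=N -> ctr[1]=0
Ev 4: PC=0 idx=0 pred=N actual=T -> ctr[0]=2
Ev 5: PC=0 idx=0 pred=T actual=T -> ctr[0]=3
Ev 6: PC=1 idx=1 pred=N actual=T -> ctr[1]=1
Ev 7: PC=1 idx=1 pred=N actual=N -> ctr[1]=0
Ev 8: PC=0 idx=0 pred=T actual=N -> ctr[0]=2
Ev 9: PC=1 idx=1 pred=N actual=T -> ctr[1]=1
Ev 10: PC=7 idx=1 pred=N actual=T -> ctr[1]=2
Ev 11: PC=0 idx=0 pred=T actual=T -> ctr[0]=3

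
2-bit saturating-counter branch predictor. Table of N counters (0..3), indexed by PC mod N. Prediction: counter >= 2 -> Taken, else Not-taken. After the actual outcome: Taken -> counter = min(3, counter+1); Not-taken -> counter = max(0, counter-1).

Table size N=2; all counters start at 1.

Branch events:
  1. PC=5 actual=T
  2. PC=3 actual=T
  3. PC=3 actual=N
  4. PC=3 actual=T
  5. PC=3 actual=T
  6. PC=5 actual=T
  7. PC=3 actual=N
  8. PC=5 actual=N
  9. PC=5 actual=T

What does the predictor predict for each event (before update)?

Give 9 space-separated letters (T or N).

Answer: N T T T T T T T N

Derivation:
Ev 1: PC=5 idx=1 pred=N actual=T -> ctr[1]=2
Ev 2: PC=3 idx=1 pred=T actual=T -> ctr[1]=3
Ev 3: PC=3 idx=1 pred=T actual=N -> ctr[1]=2
Ev 4: PC=3 idx=1 pred=T actual=T -> ctr[1]=3
Ev 5: PC=3 idx=1 pred=T actual=T -> ctr[1]=3
Ev 6: PC=5 idx=1 pred=T actual=T -> ctr[1]=3
Ev 7: PC=3 idx=1 pred=T actual=N -> ctr[1]=2
Ev 8: PC=5 idx=1 pred=T actual=N -> ctr[1]=1
Ev 9: PC=5 idx=1 pred=N actual=T -> ctr[1]=2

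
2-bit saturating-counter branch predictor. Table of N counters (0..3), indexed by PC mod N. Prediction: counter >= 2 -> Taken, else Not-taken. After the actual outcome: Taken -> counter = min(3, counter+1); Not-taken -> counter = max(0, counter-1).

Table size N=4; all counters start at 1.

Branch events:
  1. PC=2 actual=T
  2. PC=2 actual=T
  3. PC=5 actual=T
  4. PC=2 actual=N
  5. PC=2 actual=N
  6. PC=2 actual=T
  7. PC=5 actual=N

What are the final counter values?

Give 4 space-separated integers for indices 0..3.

Ev 1: PC=2 idx=2 pred=N actual=T -> ctr[2]=2
Ev 2: PC=2 idx=2 pred=T actual=T -> ctr[2]=3
Ev 3: PC=5 idx=1 pred=N actual=T -> ctr[1]=2
Ev 4: PC=2 idx=2 pred=T actual=N -> ctr[2]=2
Ev 5: PC=2 idx=2 pred=T actual=N -> ctr[2]=1
Ev 6: PC=2 idx=2 pred=N actual=T -> ctr[2]=2
Ev 7: PC=5 idx=1 pred=T actual=N -> ctr[1]=1

Answer: 1 1 2 1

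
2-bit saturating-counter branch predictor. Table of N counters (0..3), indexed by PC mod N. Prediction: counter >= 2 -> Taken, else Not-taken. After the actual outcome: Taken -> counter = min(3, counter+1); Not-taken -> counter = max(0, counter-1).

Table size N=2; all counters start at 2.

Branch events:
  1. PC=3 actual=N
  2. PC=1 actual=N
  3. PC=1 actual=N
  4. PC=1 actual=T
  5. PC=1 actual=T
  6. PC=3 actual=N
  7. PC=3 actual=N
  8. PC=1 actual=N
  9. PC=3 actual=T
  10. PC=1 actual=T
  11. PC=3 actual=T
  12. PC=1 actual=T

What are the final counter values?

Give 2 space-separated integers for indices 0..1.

Answer: 2 3

Derivation:
Ev 1: PC=3 idx=1 pred=T actual=N -> ctr[1]=1
Ev 2: PC=1 idx=1 pred=N actual=N -> ctr[1]=0
Ev 3: PC=1 idx=1 pred=N actual=N -> ctr[1]=0
Ev 4: PC=1 idx=1 pred=N actual=T -> ctr[1]=1
Ev 5: PC=1 idx=1 pred=N actual=T -> ctr[1]=2
Ev 6: PC=3 idx=1 pred=T actual=N -> ctr[1]=1
Ev 7: PC=3 idx=1 pred=N actual=N -> ctr[1]=0
Ev 8: PC=1 idx=1 pred=N actual=N -> ctr[1]=0
Ev 9: PC=3 idx=1 pred=N actual=T -> ctr[1]=1
Ev 10: PC=1 idx=1 pred=N actual=T -> ctr[1]=2
Ev 11: PC=3 idx=1 pred=T actual=T -> ctr[1]=3
Ev 12: PC=1 idx=1 pred=T actual=T -> ctr[1]=3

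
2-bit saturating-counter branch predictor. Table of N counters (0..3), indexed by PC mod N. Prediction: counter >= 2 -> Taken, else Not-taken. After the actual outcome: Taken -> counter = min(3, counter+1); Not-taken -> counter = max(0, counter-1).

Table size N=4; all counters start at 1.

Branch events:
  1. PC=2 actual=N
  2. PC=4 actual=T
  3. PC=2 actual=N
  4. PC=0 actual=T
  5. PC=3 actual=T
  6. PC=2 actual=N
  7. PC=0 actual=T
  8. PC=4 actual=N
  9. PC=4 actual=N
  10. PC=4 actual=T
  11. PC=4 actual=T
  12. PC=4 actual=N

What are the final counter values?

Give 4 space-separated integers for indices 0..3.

Answer: 2 1 0 2

Derivation:
Ev 1: PC=2 idx=2 pred=N actual=N -> ctr[2]=0
Ev 2: PC=4 idx=0 pred=N actual=T -> ctr[0]=2
Ev 3: PC=2 idx=2 pred=N actual=N -> ctr[2]=0
Ev 4: PC=0 idx=0 pred=T actual=T -> ctr[0]=3
Ev 5: PC=3 idx=3 pred=N actual=T -> ctr[3]=2
Ev 6: PC=2 idx=2 pred=N actual=N -> ctr[2]=0
Ev 7: PC=0 idx=0 pred=T actual=T -> ctr[0]=3
Ev 8: PC=4 idx=0 pred=T actual=N -> ctr[0]=2
Ev 9: PC=4 idx=0 pred=T actual=N -> ctr[0]=1
Ev 10: PC=4 idx=0 pred=N actual=T -> ctr[0]=2
Ev 11: PC=4 idx=0 pred=T actual=T -> ctr[0]=3
Ev 12: PC=4 idx=0 pred=T actual=N -> ctr[0]=2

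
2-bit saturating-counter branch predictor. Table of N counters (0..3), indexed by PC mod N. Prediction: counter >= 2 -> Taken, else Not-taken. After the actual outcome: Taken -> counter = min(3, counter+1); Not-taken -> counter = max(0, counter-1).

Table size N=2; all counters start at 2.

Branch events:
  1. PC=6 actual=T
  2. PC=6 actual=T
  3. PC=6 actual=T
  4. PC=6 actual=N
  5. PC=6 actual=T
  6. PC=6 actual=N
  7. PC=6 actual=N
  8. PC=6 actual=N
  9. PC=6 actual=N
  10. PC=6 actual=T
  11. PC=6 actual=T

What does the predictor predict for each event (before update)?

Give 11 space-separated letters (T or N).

Ev 1: PC=6 idx=0 pred=T actual=T -> ctr[0]=3
Ev 2: PC=6 idx=0 pred=T actual=T -> ctr[0]=3
Ev 3: PC=6 idx=0 pred=T actual=T -> ctr[0]=3
Ev 4: PC=6 idx=0 pred=T actual=N -> ctr[0]=2
Ev 5: PC=6 idx=0 pred=T actual=T -> ctr[0]=3
Ev 6: PC=6 idx=0 pred=T actual=N -> ctr[0]=2
Ev 7: PC=6 idx=0 pred=T actual=N -> ctr[0]=1
Ev 8: PC=6 idx=0 pred=N actual=N -> ctr[0]=0
Ev 9: PC=6 idx=0 pred=N actual=N -> ctr[0]=0
Ev 10: PC=6 idx=0 pred=N actual=T -> ctr[0]=1
Ev 11: PC=6 idx=0 pred=N actual=T -> ctr[0]=2

Answer: T T T T T T T N N N N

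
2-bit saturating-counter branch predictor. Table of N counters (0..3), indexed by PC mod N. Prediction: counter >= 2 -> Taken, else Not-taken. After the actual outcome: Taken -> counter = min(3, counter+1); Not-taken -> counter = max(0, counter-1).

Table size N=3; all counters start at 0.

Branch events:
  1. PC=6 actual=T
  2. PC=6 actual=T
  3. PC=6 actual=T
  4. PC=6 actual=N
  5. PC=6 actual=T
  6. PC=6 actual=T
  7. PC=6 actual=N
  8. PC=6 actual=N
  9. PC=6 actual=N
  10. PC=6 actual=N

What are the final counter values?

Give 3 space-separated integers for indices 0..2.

Answer: 0 0 0

Derivation:
Ev 1: PC=6 idx=0 pred=N actual=T -> ctr[0]=1
Ev 2: PC=6 idx=0 pred=N actual=T -> ctr[0]=2
Ev 3: PC=6 idx=0 pred=T actual=T -> ctr[0]=3
Ev 4: PC=6 idx=0 pred=T actual=N -> ctr[0]=2
Ev 5: PC=6 idx=0 pred=T actual=T -> ctr[0]=3
Ev 6: PC=6 idx=0 pred=T actual=T -> ctr[0]=3
Ev 7: PC=6 idx=0 pred=T actual=N -> ctr[0]=2
Ev 8: PC=6 idx=0 pred=T actual=N -> ctr[0]=1
Ev 9: PC=6 idx=0 pred=N actual=N -> ctr[0]=0
Ev 10: PC=6 idx=0 pred=N actual=N -> ctr[0]=0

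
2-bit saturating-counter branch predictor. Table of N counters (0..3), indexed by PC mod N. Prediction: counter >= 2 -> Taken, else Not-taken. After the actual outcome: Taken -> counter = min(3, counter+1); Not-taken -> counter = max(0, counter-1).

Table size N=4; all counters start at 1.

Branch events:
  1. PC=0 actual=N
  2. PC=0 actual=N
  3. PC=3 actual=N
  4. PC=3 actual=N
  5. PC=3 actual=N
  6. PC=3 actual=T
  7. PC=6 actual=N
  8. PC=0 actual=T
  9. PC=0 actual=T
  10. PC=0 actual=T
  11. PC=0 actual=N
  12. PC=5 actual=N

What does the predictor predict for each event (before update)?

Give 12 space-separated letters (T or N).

Answer: N N N N N N N N N T T N

Derivation:
Ev 1: PC=0 idx=0 pred=N actual=N -> ctr[0]=0
Ev 2: PC=0 idx=0 pred=N actual=N -> ctr[0]=0
Ev 3: PC=3 idx=3 pred=N actual=N -> ctr[3]=0
Ev 4: PC=3 idx=3 pred=N actual=N -> ctr[3]=0
Ev 5: PC=3 idx=3 pred=N actual=N -> ctr[3]=0
Ev 6: PC=3 idx=3 pred=N actual=T -> ctr[3]=1
Ev 7: PC=6 idx=2 pred=N actual=N -> ctr[2]=0
Ev 8: PC=0 idx=0 pred=N actual=T -> ctr[0]=1
Ev 9: PC=0 idx=0 pred=N actual=T -> ctr[0]=2
Ev 10: PC=0 idx=0 pred=T actual=T -> ctr[0]=3
Ev 11: PC=0 idx=0 pred=T actual=N -> ctr[0]=2
Ev 12: PC=5 idx=1 pred=N actual=N -> ctr[1]=0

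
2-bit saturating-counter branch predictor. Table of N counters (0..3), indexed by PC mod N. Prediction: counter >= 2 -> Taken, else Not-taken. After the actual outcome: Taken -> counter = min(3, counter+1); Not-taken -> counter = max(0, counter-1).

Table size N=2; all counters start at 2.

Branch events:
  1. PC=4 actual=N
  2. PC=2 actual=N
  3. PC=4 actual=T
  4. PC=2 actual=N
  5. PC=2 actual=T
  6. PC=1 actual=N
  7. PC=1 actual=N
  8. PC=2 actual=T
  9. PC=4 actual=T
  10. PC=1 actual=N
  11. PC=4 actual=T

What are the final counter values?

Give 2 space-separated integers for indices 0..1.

Ev 1: PC=4 idx=0 pred=T actual=N -> ctr[0]=1
Ev 2: PC=2 idx=0 pred=N actual=N -> ctr[0]=0
Ev 3: PC=4 idx=0 pred=N actual=T -> ctr[0]=1
Ev 4: PC=2 idx=0 pred=N actual=N -> ctr[0]=0
Ev 5: PC=2 idx=0 pred=N actual=T -> ctr[0]=1
Ev 6: PC=1 idx=1 pred=T actual=N -> ctr[1]=1
Ev 7: PC=1 idx=1 pred=N actual=N -> ctr[1]=0
Ev 8: PC=2 idx=0 pred=N actual=T -> ctr[0]=2
Ev 9: PC=4 idx=0 pred=T actual=T -> ctr[0]=3
Ev 10: PC=1 idx=1 pred=N actual=N -> ctr[1]=0
Ev 11: PC=4 idx=0 pred=T actual=T -> ctr[0]=3

Answer: 3 0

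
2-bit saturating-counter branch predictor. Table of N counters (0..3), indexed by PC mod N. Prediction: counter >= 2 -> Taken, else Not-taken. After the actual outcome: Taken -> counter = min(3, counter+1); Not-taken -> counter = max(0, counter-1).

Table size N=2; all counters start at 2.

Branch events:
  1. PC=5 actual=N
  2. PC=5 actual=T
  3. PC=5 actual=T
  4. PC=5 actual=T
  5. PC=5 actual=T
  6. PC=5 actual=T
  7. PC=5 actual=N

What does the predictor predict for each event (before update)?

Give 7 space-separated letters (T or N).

Ev 1: PC=5 idx=1 pred=T actual=N -> ctr[1]=1
Ev 2: PC=5 idx=1 pred=N actual=T -> ctr[1]=2
Ev 3: PC=5 idx=1 pred=T actual=T -> ctr[1]=3
Ev 4: PC=5 idx=1 pred=T actual=T -> ctr[1]=3
Ev 5: PC=5 idx=1 pred=T actual=T -> ctr[1]=3
Ev 6: PC=5 idx=1 pred=T actual=T -> ctr[1]=3
Ev 7: PC=5 idx=1 pred=T actual=N -> ctr[1]=2

Answer: T N T T T T T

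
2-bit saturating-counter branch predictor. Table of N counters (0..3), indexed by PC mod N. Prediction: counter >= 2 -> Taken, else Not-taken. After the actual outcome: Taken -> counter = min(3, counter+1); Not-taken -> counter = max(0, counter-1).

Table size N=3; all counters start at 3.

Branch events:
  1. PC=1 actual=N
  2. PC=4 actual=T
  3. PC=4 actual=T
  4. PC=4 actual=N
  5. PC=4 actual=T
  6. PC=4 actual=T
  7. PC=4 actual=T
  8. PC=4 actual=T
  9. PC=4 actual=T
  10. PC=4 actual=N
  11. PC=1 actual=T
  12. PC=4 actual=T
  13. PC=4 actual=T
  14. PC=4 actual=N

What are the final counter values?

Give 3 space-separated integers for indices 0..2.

Answer: 3 2 3

Derivation:
Ev 1: PC=1 idx=1 pred=T actual=N -> ctr[1]=2
Ev 2: PC=4 idx=1 pred=T actual=T -> ctr[1]=3
Ev 3: PC=4 idx=1 pred=T actual=T -> ctr[1]=3
Ev 4: PC=4 idx=1 pred=T actual=N -> ctr[1]=2
Ev 5: PC=4 idx=1 pred=T actual=T -> ctr[1]=3
Ev 6: PC=4 idx=1 pred=T actual=T -> ctr[1]=3
Ev 7: PC=4 idx=1 pred=T actual=T -> ctr[1]=3
Ev 8: PC=4 idx=1 pred=T actual=T -> ctr[1]=3
Ev 9: PC=4 idx=1 pred=T actual=T -> ctr[1]=3
Ev 10: PC=4 idx=1 pred=T actual=N -> ctr[1]=2
Ev 11: PC=1 idx=1 pred=T actual=T -> ctr[1]=3
Ev 12: PC=4 idx=1 pred=T actual=T -> ctr[1]=3
Ev 13: PC=4 idx=1 pred=T actual=T -> ctr[1]=3
Ev 14: PC=4 idx=1 pred=T actual=N -> ctr[1]=2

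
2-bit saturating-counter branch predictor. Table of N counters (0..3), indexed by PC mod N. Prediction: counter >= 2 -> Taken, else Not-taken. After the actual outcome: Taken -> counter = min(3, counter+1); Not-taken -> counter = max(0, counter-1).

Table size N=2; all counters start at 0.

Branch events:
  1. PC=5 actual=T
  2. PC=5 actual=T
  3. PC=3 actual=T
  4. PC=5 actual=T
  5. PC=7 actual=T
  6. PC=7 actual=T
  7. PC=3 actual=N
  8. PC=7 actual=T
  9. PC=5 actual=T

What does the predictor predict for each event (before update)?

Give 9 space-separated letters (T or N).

Answer: N N T T T T T T T

Derivation:
Ev 1: PC=5 idx=1 pred=N actual=T -> ctr[1]=1
Ev 2: PC=5 idx=1 pred=N actual=T -> ctr[1]=2
Ev 3: PC=3 idx=1 pred=T actual=T -> ctr[1]=3
Ev 4: PC=5 idx=1 pred=T actual=T -> ctr[1]=3
Ev 5: PC=7 idx=1 pred=T actual=T -> ctr[1]=3
Ev 6: PC=7 idx=1 pred=T actual=T -> ctr[1]=3
Ev 7: PC=3 idx=1 pred=T actual=N -> ctr[1]=2
Ev 8: PC=7 idx=1 pred=T actual=T -> ctr[1]=3
Ev 9: PC=5 idx=1 pred=T actual=T -> ctr[1]=3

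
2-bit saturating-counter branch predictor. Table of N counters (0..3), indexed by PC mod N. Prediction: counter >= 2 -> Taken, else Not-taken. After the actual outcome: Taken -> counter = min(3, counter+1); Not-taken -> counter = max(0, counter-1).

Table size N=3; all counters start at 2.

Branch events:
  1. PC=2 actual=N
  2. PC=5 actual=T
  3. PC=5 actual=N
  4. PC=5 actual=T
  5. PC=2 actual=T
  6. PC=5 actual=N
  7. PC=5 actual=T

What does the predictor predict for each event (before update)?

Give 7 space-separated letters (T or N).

Ev 1: PC=2 idx=2 pred=T actual=N -> ctr[2]=1
Ev 2: PC=5 idx=2 pred=N actual=T -> ctr[2]=2
Ev 3: PC=5 idx=2 pred=T actual=N -> ctr[2]=1
Ev 4: PC=5 idx=2 pred=N actual=T -> ctr[2]=2
Ev 5: PC=2 idx=2 pred=T actual=T -> ctr[2]=3
Ev 6: PC=5 idx=2 pred=T actual=N -> ctr[2]=2
Ev 7: PC=5 idx=2 pred=T actual=T -> ctr[2]=3

Answer: T N T N T T T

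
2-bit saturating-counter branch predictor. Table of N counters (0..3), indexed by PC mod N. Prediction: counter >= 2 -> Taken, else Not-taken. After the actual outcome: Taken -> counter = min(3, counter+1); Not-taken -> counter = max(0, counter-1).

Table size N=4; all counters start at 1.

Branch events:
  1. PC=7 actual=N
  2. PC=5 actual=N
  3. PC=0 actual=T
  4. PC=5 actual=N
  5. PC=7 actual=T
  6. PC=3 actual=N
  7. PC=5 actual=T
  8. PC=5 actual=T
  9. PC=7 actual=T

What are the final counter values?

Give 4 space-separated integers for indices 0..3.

Answer: 2 2 1 1

Derivation:
Ev 1: PC=7 idx=3 pred=N actual=N -> ctr[3]=0
Ev 2: PC=5 idx=1 pred=N actual=N -> ctr[1]=0
Ev 3: PC=0 idx=0 pred=N actual=T -> ctr[0]=2
Ev 4: PC=5 idx=1 pred=N actual=N -> ctr[1]=0
Ev 5: PC=7 idx=3 pred=N actual=T -> ctr[3]=1
Ev 6: PC=3 idx=3 pred=N actual=N -> ctr[3]=0
Ev 7: PC=5 idx=1 pred=N actual=T -> ctr[1]=1
Ev 8: PC=5 idx=1 pred=N actual=T -> ctr[1]=2
Ev 9: PC=7 idx=3 pred=N actual=T -> ctr[3]=1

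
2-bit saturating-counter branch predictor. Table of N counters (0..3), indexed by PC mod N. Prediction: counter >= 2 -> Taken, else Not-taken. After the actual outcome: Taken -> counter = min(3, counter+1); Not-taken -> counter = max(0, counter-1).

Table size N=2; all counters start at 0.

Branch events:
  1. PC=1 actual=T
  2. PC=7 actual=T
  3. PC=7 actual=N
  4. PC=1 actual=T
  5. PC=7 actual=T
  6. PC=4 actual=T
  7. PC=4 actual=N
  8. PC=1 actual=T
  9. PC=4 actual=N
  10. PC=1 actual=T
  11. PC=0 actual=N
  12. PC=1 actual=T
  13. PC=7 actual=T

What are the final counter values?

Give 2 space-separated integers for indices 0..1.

Ev 1: PC=1 idx=1 pred=N actual=T -> ctr[1]=1
Ev 2: PC=7 idx=1 pred=N actual=T -> ctr[1]=2
Ev 3: PC=7 idx=1 pred=T actual=N -> ctr[1]=1
Ev 4: PC=1 idx=1 pred=N actual=T -> ctr[1]=2
Ev 5: PC=7 idx=1 pred=T actual=T -> ctr[1]=3
Ev 6: PC=4 idx=0 pred=N actual=T -> ctr[0]=1
Ev 7: PC=4 idx=0 pred=N actual=N -> ctr[0]=0
Ev 8: PC=1 idx=1 pred=T actual=T -> ctr[1]=3
Ev 9: PC=4 idx=0 pred=N actual=N -> ctr[0]=0
Ev 10: PC=1 idx=1 pred=T actual=T -> ctr[1]=3
Ev 11: PC=0 idx=0 pred=N actual=N -> ctr[0]=0
Ev 12: PC=1 idx=1 pred=T actual=T -> ctr[1]=3
Ev 13: PC=7 idx=1 pred=T actual=T -> ctr[1]=3

Answer: 0 3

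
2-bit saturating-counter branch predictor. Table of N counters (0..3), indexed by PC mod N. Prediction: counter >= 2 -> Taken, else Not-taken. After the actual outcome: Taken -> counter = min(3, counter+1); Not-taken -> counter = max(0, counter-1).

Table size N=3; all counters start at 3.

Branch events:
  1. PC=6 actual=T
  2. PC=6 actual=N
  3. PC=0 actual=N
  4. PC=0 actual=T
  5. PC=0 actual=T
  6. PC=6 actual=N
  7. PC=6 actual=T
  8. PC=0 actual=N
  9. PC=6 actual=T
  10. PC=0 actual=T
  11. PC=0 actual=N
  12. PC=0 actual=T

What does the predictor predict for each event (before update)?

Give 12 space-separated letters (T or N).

Ev 1: PC=6 idx=0 pred=T actual=T -> ctr[0]=3
Ev 2: PC=6 idx=0 pred=T actual=N -> ctr[0]=2
Ev 3: PC=0 idx=0 pred=T actual=N -> ctr[0]=1
Ev 4: PC=0 idx=0 pred=N actual=T -> ctr[0]=2
Ev 5: PC=0 idx=0 pred=T actual=T -> ctr[0]=3
Ev 6: PC=6 idx=0 pred=T actual=N -> ctr[0]=2
Ev 7: PC=6 idx=0 pred=T actual=T -> ctr[0]=3
Ev 8: PC=0 idx=0 pred=T actual=N -> ctr[0]=2
Ev 9: PC=6 idx=0 pred=T actual=T -> ctr[0]=3
Ev 10: PC=0 idx=0 pred=T actual=T -> ctr[0]=3
Ev 11: PC=0 idx=0 pred=T actual=N -> ctr[0]=2
Ev 12: PC=0 idx=0 pred=T actual=T -> ctr[0]=3

Answer: T T T N T T T T T T T T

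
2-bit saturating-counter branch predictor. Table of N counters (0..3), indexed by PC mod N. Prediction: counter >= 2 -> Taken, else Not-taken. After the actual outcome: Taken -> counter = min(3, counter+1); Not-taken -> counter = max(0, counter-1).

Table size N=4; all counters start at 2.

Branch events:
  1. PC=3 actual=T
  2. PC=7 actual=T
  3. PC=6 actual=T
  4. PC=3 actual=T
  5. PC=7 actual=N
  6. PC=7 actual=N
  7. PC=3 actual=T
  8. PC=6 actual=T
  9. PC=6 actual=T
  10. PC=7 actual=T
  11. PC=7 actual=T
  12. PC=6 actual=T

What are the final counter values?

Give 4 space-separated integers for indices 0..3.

Answer: 2 2 3 3

Derivation:
Ev 1: PC=3 idx=3 pred=T actual=T -> ctr[3]=3
Ev 2: PC=7 idx=3 pred=T actual=T -> ctr[3]=3
Ev 3: PC=6 idx=2 pred=T actual=T -> ctr[2]=3
Ev 4: PC=3 idx=3 pred=T actual=T -> ctr[3]=3
Ev 5: PC=7 idx=3 pred=T actual=N -> ctr[3]=2
Ev 6: PC=7 idx=3 pred=T actual=N -> ctr[3]=1
Ev 7: PC=3 idx=3 pred=N actual=T -> ctr[3]=2
Ev 8: PC=6 idx=2 pred=T actual=T -> ctr[2]=3
Ev 9: PC=6 idx=2 pred=T actual=T -> ctr[2]=3
Ev 10: PC=7 idx=3 pred=T actual=T -> ctr[3]=3
Ev 11: PC=7 idx=3 pred=T actual=T -> ctr[3]=3
Ev 12: PC=6 idx=2 pred=T actual=T -> ctr[2]=3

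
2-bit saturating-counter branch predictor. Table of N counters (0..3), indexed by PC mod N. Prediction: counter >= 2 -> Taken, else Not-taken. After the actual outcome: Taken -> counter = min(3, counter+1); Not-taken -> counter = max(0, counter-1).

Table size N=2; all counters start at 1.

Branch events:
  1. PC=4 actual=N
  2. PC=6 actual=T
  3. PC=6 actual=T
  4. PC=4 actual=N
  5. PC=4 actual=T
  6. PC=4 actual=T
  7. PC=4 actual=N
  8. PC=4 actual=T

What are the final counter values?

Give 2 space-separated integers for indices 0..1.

Answer: 3 1

Derivation:
Ev 1: PC=4 idx=0 pred=N actual=N -> ctr[0]=0
Ev 2: PC=6 idx=0 pred=N actual=T -> ctr[0]=1
Ev 3: PC=6 idx=0 pred=N actual=T -> ctr[0]=2
Ev 4: PC=4 idx=0 pred=T actual=N -> ctr[0]=1
Ev 5: PC=4 idx=0 pred=N actual=T -> ctr[0]=2
Ev 6: PC=4 idx=0 pred=T actual=T -> ctr[0]=3
Ev 7: PC=4 idx=0 pred=T actual=N -> ctr[0]=2
Ev 8: PC=4 idx=0 pred=T actual=T -> ctr[0]=3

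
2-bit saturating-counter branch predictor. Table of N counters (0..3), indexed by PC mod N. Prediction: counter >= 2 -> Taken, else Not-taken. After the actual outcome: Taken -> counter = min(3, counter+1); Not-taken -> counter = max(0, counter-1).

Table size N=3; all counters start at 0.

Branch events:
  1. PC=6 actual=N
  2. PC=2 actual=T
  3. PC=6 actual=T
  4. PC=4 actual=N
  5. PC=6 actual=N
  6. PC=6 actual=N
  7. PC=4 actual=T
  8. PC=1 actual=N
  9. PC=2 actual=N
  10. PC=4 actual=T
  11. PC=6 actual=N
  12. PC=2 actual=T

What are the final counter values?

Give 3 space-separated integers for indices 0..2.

Ev 1: PC=6 idx=0 pred=N actual=N -> ctr[0]=0
Ev 2: PC=2 idx=2 pred=N actual=T -> ctr[2]=1
Ev 3: PC=6 idx=0 pred=N actual=T -> ctr[0]=1
Ev 4: PC=4 idx=1 pred=N actual=N -> ctr[1]=0
Ev 5: PC=6 idx=0 pred=N actual=N -> ctr[0]=0
Ev 6: PC=6 idx=0 pred=N actual=N -> ctr[0]=0
Ev 7: PC=4 idx=1 pred=N actual=T -> ctr[1]=1
Ev 8: PC=1 idx=1 pred=N actual=N -> ctr[1]=0
Ev 9: PC=2 idx=2 pred=N actual=N -> ctr[2]=0
Ev 10: PC=4 idx=1 pred=N actual=T -> ctr[1]=1
Ev 11: PC=6 idx=0 pred=N actual=N -> ctr[0]=0
Ev 12: PC=2 idx=2 pred=N actual=T -> ctr[2]=1

Answer: 0 1 1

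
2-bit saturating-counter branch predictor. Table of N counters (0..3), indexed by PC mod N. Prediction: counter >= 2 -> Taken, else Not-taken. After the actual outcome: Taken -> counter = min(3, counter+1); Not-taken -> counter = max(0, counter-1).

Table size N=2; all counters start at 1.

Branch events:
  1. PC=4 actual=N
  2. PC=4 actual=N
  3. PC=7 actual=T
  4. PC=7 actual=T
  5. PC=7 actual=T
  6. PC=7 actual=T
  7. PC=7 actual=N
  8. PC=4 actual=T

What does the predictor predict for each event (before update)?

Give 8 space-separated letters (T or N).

Ev 1: PC=4 idx=0 pred=N actual=N -> ctr[0]=0
Ev 2: PC=4 idx=0 pred=N actual=N -> ctr[0]=0
Ev 3: PC=7 idx=1 pred=N actual=T -> ctr[1]=2
Ev 4: PC=7 idx=1 pred=T actual=T -> ctr[1]=3
Ev 5: PC=7 idx=1 pred=T actual=T -> ctr[1]=3
Ev 6: PC=7 idx=1 pred=T actual=T -> ctr[1]=3
Ev 7: PC=7 idx=1 pred=T actual=N -> ctr[1]=2
Ev 8: PC=4 idx=0 pred=N actual=T -> ctr[0]=1

Answer: N N N T T T T N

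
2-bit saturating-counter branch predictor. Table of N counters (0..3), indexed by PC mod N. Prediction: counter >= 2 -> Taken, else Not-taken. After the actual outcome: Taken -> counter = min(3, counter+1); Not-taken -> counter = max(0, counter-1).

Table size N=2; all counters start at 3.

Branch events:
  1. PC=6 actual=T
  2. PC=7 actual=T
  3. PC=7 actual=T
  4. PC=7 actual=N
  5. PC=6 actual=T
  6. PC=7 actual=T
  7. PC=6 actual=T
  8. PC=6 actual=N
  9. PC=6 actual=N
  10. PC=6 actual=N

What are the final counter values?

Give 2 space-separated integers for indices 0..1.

Ev 1: PC=6 idx=0 pred=T actual=T -> ctr[0]=3
Ev 2: PC=7 idx=1 pred=T actual=T -> ctr[1]=3
Ev 3: PC=7 idx=1 pred=T actual=T -> ctr[1]=3
Ev 4: PC=7 idx=1 pred=T actual=N -> ctr[1]=2
Ev 5: PC=6 idx=0 pred=T actual=T -> ctr[0]=3
Ev 6: PC=7 idx=1 pred=T actual=T -> ctr[1]=3
Ev 7: PC=6 idx=0 pred=T actual=T -> ctr[0]=3
Ev 8: PC=6 idx=0 pred=T actual=N -> ctr[0]=2
Ev 9: PC=6 idx=0 pred=T actual=N -> ctr[0]=1
Ev 10: PC=6 idx=0 pred=N actual=N -> ctr[0]=0

Answer: 0 3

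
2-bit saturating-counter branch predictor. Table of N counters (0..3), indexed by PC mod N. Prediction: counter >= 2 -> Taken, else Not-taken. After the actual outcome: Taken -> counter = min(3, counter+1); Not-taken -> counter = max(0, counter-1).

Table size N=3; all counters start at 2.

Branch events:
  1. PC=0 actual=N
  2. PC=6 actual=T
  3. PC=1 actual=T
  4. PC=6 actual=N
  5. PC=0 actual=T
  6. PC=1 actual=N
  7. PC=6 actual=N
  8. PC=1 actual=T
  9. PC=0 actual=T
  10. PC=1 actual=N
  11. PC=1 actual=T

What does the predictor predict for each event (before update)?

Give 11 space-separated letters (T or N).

Answer: T N T T N T T T N T T

Derivation:
Ev 1: PC=0 idx=0 pred=T actual=N -> ctr[0]=1
Ev 2: PC=6 idx=0 pred=N actual=T -> ctr[0]=2
Ev 3: PC=1 idx=1 pred=T actual=T -> ctr[1]=3
Ev 4: PC=6 idx=0 pred=T actual=N -> ctr[0]=1
Ev 5: PC=0 idx=0 pred=N actual=T -> ctr[0]=2
Ev 6: PC=1 idx=1 pred=T actual=N -> ctr[1]=2
Ev 7: PC=6 idx=0 pred=T actual=N -> ctr[0]=1
Ev 8: PC=1 idx=1 pred=T actual=T -> ctr[1]=3
Ev 9: PC=0 idx=0 pred=N actual=T -> ctr[0]=2
Ev 10: PC=1 idx=1 pred=T actual=N -> ctr[1]=2
Ev 11: PC=1 idx=1 pred=T actual=T -> ctr[1]=3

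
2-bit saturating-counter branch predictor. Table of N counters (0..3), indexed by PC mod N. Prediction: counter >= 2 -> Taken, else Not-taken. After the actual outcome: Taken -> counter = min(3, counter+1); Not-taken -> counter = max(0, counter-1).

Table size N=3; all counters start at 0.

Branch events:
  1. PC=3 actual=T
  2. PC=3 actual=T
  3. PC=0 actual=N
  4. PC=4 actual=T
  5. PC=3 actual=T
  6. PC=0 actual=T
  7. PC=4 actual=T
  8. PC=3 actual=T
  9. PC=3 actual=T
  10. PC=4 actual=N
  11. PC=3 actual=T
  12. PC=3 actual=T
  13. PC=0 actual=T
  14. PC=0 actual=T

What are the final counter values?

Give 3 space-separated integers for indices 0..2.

Answer: 3 1 0

Derivation:
Ev 1: PC=3 idx=0 pred=N actual=T -> ctr[0]=1
Ev 2: PC=3 idx=0 pred=N actual=T -> ctr[0]=2
Ev 3: PC=0 idx=0 pred=T actual=N -> ctr[0]=1
Ev 4: PC=4 idx=1 pred=N actual=T -> ctr[1]=1
Ev 5: PC=3 idx=0 pred=N actual=T -> ctr[0]=2
Ev 6: PC=0 idx=0 pred=T actual=T -> ctr[0]=3
Ev 7: PC=4 idx=1 pred=N actual=T -> ctr[1]=2
Ev 8: PC=3 idx=0 pred=T actual=T -> ctr[0]=3
Ev 9: PC=3 idx=0 pred=T actual=T -> ctr[0]=3
Ev 10: PC=4 idx=1 pred=T actual=N -> ctr[1]=1
Ev 11: PC=3 idx=0 pred=T actual=T -> ctr[0]=3
Ev 12: PC=3 idx=0 pred=T actual=T -> ctr[0]=3
Ev 13: PC=0 idx=0 pred=T actual=T -> ctr[0]=3
Ev 14: PC=0 idx=0 pred=T actual=T -> ctr[0]=3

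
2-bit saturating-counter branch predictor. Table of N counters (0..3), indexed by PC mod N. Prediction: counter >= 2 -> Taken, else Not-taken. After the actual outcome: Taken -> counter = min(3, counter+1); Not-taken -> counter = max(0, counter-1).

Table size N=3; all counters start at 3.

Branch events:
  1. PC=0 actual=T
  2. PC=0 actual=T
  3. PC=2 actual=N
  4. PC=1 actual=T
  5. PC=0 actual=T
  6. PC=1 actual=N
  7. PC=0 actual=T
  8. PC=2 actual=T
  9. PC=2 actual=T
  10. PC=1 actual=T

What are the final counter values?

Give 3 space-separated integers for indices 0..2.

Ev 1: PC=0 idx=0 pred=T actual=T -> ctr[0]=3
Ev 2: PC=0 idx=0 pred=T actual=T -> ctr[0]=3
Ev 3: PC=2 idx=2 pred=T actual=N -> ctr[2]=2
Ev 4: PC=1 idx=1 pred=T actual=T -> ctr[1]=3
Ev 5: PC=0 idx=0 pred=T actual=T -> ctr[0]=3
Ev 6: PC=1 idx=1 pred=T actual=N -> ctr[1]=2
Ev 7: PC=0 idx=0 pred=T actual=T -> ctr[0]=3
Ev 8: PC=2 idx=2 pred=T actual=T -> ctr[2]=3
Ev 9: PC=2 idx=2 pred=T actual=T -> ctr[2]=3
Ev 10: PC=1 idx=1 pred=T actual=T -> ctr[1]=3

Answer: 3 3 3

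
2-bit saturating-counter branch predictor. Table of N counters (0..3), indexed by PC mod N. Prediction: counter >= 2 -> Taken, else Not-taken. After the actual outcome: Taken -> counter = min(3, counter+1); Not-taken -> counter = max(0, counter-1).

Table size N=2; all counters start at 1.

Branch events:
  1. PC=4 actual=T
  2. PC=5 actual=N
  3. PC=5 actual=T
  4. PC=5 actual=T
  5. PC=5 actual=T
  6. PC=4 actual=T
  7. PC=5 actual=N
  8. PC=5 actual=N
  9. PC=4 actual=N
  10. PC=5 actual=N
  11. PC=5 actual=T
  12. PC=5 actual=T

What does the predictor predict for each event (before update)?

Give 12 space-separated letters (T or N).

Ev 1: PC=4 idx=0 pred=N actual=T -> ctr[0]=2
Ev 2: PC=5 idx=1 pred=N actual=N -> ctr[1]=0
Ev 3: PC=5 idx=1 pred=N actual=T -> ctr[1]=1
Ev 4: PC=5 idx=1 pred=N actual=T -> ctr[1]=2
Ev 5: PC=5 idx=1 pred=T actual=T -> ctr[1]=3
Ev 6: PC=4 idx=0 pred=T actual=T -> ctr[0]=3
Ev 7: PC=5 idx=1 pred=T actual=N -> ctr[1]=2
Ev 8: PC=5 idx=1 pred=T actual=N -> ctr[1]=1
Ev 9: PC=4 idx=0 pred=T actual=N -> ctr[0]=2
Ev 10: PC=5 idx=1 pred=N actual=N -> ctr[1]=0
Ev 11: PC=5 idx=1 pred=N actual=T -> ctr[1]=1
Ev 12: PC=5 idx=1 pred=N actual=T -> ctr[1]=2

Answer: N N N N T T T T T N N N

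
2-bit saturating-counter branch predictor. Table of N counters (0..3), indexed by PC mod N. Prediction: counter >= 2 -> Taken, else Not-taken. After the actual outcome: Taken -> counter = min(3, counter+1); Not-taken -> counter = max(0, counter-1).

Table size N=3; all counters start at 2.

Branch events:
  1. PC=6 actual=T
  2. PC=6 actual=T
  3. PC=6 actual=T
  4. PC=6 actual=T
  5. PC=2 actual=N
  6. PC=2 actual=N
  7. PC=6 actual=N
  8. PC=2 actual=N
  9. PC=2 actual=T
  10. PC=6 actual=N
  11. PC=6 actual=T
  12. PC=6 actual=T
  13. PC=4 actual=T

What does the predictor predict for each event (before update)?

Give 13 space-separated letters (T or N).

Ev 1: PC=6 idx=0 pred=T actual=T -> ctr[0]=3
Ev 2: PC=6 idx=0 pred=T actual=T -> ctr[0]=3
Ev 3: PC=6 idx=0 pred=T actual=T -> ctr[0]=3
Ev 4: PC=6 idx=0 pred=T actual=T -> ctr[0]=3
Ev 5: PC=2 idx=2 pred=T actual=N -> ctr[2]=1
Ev 6: PC=2 idx=2 pred=N actual=N -> ctr[2]=0
Ev 7: PC=6 idx=0 pred=T actual=N -> ctr[0]=2
Ev 8: PC=2 idx=2 pred=N actual=N -> ctr[2]=0
Ev 9: PC=2 idx=2 pred=N actual=T -> ctr[2]=1
Ev 10: PC=6 idx=0 pred=T actual=N -> ctr[0]=1
Ev 11: PC=6 idx=0 pred=N actual=T -> ctr[0]=2
Ev 12: PC=6 idx=0 pred=T actual=T -> ctr[0]=3
Ev 13: PC=4 idx=1 pred=T actual=T -> ctr[1]=3

Answer: T T T T T N T N N T N T T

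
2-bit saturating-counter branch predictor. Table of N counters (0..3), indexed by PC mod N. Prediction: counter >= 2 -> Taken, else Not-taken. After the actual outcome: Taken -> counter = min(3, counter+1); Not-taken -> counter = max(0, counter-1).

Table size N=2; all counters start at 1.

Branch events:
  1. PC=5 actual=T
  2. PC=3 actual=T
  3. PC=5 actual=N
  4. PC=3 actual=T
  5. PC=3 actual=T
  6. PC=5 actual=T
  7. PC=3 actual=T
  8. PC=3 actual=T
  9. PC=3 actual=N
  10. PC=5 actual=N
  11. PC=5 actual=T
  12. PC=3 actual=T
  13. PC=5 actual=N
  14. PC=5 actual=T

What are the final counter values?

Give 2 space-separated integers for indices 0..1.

Ev 1: PC=5 idx=1 pred=N actual=T -> ctr[1]=2
Ev 2: PC=3 idx=1 pred=T actual=T -> ctr[1]=3
Ev 3: PC=5 idx=1 pred=T actual=N -> ctr[1]=2
Ev 4: PC=3 idx=1 pred=T actual=T -> ctr[1]=3
Ev 5: PC=3 idx=1 pred=T actual=T -> ctr[1]=3
Ev 6: PC=5 idx=1 pred=T actual=T -> ctr[1]=3
Ev 7: PC=3 idx=1 pred=T actual=T -> ctr[1]=3
Ev 8: PC=3 idx=1 pred=T actual=T -> ctr[1]=3
Ev 9: PC=3 idx=1 pred=T actual=N -> ctr[1]=2
Ev 10: PC=5 idx=1 pred=T actual=N -> ctr[1]=1
Ev 11: PC=5 idx=1 pred=N actual=T -> ctr[1]=2
Ev 12: PC=3 idx=1 pred=T actual=T -> ctr[1]=3
Ev 13: PC=5 idx=1 pred=T actual=N -> ctr[1]=2
Ev 14: PC=5 idx=1 pred=T actual=T -> ctr[1]=3

Answer: 1 3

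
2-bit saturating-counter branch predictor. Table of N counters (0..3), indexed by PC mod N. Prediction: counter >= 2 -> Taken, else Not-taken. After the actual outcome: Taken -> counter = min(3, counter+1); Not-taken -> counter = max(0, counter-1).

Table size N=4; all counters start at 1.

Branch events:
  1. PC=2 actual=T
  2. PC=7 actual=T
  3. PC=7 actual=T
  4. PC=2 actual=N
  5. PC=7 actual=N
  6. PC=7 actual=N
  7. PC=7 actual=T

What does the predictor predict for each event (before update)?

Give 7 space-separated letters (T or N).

Answer: N N T T T T N

Derivation:
Ev 1: PC=2 idx=2 pred=N actual=T -> ctr[2]=2
Ev 2: PC=7 idx=3 pred=N actual=T -> ctr[3]=2
Ev 3: PC=7 idx=3 pred=T actual=T -> ctr[3]=3
Ev 4: PC=2 idx=2 pred=T actual=N -> ctr[2]=1
Ev 5: PC=7 idx=3 pred=T actual=N -> ctr[3]=2
Ev 6: PC=7 idx=3 pred=T actual=N -> ctr[3]=1
Ev 7: PC=7 idx=3 pred=N actual=T -> ctr[3]=2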